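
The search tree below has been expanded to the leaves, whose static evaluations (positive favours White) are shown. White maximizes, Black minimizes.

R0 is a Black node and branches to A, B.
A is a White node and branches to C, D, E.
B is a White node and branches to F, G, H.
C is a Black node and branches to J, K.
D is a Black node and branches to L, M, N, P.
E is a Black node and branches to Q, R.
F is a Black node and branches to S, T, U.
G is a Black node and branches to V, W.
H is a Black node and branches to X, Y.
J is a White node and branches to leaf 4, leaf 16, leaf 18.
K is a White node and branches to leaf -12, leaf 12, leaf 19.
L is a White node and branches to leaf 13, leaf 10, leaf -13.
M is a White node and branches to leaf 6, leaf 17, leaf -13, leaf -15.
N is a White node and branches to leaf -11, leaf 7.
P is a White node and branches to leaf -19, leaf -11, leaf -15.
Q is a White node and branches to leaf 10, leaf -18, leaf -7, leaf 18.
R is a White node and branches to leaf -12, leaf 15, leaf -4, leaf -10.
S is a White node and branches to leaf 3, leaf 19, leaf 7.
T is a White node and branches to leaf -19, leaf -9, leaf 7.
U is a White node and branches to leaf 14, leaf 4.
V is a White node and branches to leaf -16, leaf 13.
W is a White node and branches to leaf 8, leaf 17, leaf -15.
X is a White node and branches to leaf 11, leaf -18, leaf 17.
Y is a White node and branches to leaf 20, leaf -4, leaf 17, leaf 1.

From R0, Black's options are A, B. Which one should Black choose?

B

J (White): max(4, 16, 18) = 18
K (White): max(-12, 12, 19) = 19
C (Black): min(18, 19) = 18
L (White): max(13, 10, -13) = 13
M (White): max(6, 17, -13, -15) = 17
N (White): max(-11, 7) = 7
P (White): max(-19, -11, -15) = -11
D (Black): min(13, 17, 7, -11) = -11
Q (White): max(10, -18, -7, 18) = 18
R (White): max(-12, 15, -4, -10) = 15
E (Black): min(18, 15) = 15
A (White): max(18, -11, 15) = 18
S (White): max(3, 19, 7) = 19
T (White): max(-19, -9, 7) = 7
U (White): max(14, 4) = 14
F (Black): min(19, 7, 14) = 7
V (White): max(-16, 13) = 13
W (White): max(8, 17, -15) = 17
G (Black): min(13, 17) = 13
X (White): max(11, -18, 17) = 17
Y (White): max(20, -4, 17, 1) = 20
H (Black): min(17, 20) = 17
B (White): max(7, 13, 17) = 17
R0 (Black): min(18, 17) = 17
Black at R0 wants the lowest of {A=18, B=17}, so chooses B.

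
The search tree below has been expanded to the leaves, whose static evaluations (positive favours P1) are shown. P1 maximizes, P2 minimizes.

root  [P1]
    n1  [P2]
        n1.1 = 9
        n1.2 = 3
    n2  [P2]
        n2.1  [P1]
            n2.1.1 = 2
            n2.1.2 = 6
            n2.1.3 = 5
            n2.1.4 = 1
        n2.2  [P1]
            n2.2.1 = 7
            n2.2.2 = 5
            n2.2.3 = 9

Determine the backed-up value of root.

6

n1 (P2): min(9, 3) = 3
n2.1 (P1): max(2, 6, 5, 1) = 6
n2.2 (P1): max(7, 5, 9) = 9
n2 (P2): min(6, 9) = 6
root (P1): max(3, 6) = 6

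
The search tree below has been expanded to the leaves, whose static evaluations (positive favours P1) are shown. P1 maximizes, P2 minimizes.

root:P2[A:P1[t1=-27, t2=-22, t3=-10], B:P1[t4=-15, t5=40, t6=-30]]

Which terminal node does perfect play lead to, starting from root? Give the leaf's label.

t3

A (P1): max(-27, -22, -10) = -10
B (P1): max(-15, 40, -30) = 40
root (P2): min(-10, 40) = -10
At root, P2 picks A (lowest: -10).
At A, P1 picks t3 (highest: -10).
Terminal value -10.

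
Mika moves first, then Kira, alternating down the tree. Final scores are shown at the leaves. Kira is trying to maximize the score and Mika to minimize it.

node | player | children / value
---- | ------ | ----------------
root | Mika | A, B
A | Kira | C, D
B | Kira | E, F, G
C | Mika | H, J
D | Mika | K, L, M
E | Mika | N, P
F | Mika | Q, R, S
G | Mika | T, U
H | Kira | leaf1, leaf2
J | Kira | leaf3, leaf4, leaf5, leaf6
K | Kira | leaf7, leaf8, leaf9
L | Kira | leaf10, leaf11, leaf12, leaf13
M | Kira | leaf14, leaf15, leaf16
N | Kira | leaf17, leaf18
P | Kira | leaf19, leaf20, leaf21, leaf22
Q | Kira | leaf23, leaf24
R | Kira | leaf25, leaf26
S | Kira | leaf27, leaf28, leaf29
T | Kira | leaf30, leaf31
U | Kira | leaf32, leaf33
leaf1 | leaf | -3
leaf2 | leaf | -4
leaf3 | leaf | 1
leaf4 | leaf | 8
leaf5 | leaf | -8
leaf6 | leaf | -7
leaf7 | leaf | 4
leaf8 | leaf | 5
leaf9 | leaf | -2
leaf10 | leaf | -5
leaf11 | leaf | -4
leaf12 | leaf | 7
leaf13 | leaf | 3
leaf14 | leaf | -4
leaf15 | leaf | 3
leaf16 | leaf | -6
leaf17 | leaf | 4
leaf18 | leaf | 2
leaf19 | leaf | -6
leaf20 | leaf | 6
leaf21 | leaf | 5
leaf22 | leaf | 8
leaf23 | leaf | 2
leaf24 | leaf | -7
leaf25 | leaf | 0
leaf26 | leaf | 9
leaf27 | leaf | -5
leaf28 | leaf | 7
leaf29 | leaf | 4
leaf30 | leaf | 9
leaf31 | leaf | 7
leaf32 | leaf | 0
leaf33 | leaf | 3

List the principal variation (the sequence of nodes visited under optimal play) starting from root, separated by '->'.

H (Kira): max(-3, -4) = -3
J (Kira): max(1, 8, -8, -7) = 8
C (Mika): min(-3, 8) = -3
K (Kira): max(4, 5, -2) = 5
L (Kira): max(-5, -4, 7, 3) = 7
M (Kira): max(-4, 3, -6) = 3
D (Mika): min(5, 7, 3) = 3
A (Kira): max(-3, 3) = 3
N (Kira): max(4, 2) = 4
P (Kira): max(-6, 6, 5, 8) = 8
E (Mika): min(4, 8) = 4
Q (Kira): max(2, -7) = 2
R (Kira): max(0, 9) = 9
S (Kira): max(-5, 7, 4) = 7
F (Mika): min(2, 9, 7) = 2
T (Kira): max(9, 7) = 9
U (Kira): max(0, 3) = 3
G (Mika): min(9, 3) = 3
B (Kira): max(4, 2, 3) = 4
root (Mika): min(3, 4) = 3
At root, Mika picks A (lowest: 3).
At A, Kira picks D (highest: 3).
At D, Mika picks M (lowest: 3).
At M, Kira picks leaf15 (highest: 3).
Terminal value 3.

root -> A -> D -> M -> leaf15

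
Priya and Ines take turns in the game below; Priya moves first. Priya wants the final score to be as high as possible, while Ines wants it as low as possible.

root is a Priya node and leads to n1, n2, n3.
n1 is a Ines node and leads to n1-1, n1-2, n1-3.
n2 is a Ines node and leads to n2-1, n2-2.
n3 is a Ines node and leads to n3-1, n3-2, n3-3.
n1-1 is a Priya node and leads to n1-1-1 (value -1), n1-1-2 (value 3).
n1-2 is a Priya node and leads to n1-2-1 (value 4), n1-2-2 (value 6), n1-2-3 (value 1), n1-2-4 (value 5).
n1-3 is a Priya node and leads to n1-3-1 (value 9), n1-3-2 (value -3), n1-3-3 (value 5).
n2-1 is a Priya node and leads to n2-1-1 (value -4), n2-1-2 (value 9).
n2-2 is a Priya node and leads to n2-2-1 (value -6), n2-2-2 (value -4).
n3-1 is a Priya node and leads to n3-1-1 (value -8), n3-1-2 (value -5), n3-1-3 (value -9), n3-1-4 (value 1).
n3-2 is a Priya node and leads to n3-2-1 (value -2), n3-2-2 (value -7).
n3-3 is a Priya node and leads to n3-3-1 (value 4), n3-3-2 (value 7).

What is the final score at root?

3

n1-1 (Priya): max(-1, 3) = 3
n1-2 (Priya): max(4, 6, 1, 5) = 6
n1-3 (Priya): max(9, -3, 5) = 9
n1 (Ines): min(3, 6, 9) = 3
n2-1 (Priya): max(-4, 9) = 9
n2-2 (Priya): max(-6, -4) = -4
n2 (Ines): min(9, -4) = -4
n3-1 (Priya): max(-8, -5, -9, 1) = 1
n3-2 (Priya): max(-2, -7) = -2
n3-3 (Priya): max(4, 7) = 7
n3 (Ines): min(1, -2, 7) = -2
root (Priya): max(3, -4, -2) = 3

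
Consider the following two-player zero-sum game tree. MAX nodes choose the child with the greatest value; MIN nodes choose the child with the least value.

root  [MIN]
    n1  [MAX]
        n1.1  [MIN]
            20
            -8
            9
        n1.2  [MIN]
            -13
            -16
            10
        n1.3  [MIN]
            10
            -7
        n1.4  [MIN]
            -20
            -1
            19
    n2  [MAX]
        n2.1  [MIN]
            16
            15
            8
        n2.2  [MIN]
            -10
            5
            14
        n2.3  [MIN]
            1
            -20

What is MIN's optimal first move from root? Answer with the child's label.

n1

n1.1 (MIN): min(20, -8, 9) = -8
n1.2 (MIN): min(-13, -16, 10) = -16
n1.3 (MIN): min(10, -7) = -7
n1.4 (MIN): min(-20, -1, 19) = -20
n1 (MAX): max(-8, -16, -7, -20) = -7
n2.1 (MIN): min(16, 15, 8) = 8
n2.2 (MIN): min(-10, 5, 14) = -10
n2.3 (MIN): min(1, -20) = -20
n2 (MAX): max(8, -10, -20) = 8
root (MIN): min(-7, 8) = -7
MIN at root wants the lowest of {n1=-7, n2=8}, so chooses n1.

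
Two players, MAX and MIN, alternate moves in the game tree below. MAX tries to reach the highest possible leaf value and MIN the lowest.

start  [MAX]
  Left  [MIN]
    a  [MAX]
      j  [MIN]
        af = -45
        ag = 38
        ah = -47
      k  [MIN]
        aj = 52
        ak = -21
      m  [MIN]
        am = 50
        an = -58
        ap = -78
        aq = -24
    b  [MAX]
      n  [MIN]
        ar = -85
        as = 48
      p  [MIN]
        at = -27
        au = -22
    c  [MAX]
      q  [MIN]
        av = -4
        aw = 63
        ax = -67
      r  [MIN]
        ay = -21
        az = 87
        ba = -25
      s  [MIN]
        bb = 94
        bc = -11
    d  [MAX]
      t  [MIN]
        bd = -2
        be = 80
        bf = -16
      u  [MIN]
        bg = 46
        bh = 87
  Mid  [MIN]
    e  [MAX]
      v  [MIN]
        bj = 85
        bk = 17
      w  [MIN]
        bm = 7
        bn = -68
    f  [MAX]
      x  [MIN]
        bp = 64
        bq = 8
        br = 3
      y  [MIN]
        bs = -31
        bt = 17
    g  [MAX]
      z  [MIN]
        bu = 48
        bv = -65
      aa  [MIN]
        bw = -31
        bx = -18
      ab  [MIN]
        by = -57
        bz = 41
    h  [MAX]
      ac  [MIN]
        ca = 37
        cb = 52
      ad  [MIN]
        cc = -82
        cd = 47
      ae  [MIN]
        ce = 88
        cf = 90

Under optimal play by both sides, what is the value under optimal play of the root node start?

j (MIN): min(-45, 38, -47) = -47
k (MIN): min(52, -21) = -21
m (MIN): min(50, -58, -78, -24) = -78
a (MAX): max(-47, -21, -78) = -21
n (MIN): min(-85, 48) = -85
p (MIN): min(-27, -22) = -27
b (MAX): max(-85, -27) = -27
q (MIN): min(-4, 63, -67) = -67
r (MIN): min(-21, 87, -25) = -25
s (MIN): min(94, -11) = -11
c (MAX): max(-67, -25, -11) = -11
t (MIN): min(-2, 80, -16) = -16
u (MIN): min(46, 87) = 46
d (MAX): max(-16, 46) = 46
Left (MIN): min(-21, -27, -11, 46) = -27
v (MIN): min(85, 17) = 17
w (MIN): min(7, -68) = -68
e (MAX): max(17, -68) = 17
x (MIN): min(64, 8, 3) = 3
y (MIN): min(-31, 17) = -31
f (MAX): max(3, -31) = 3
z (MIN): min(48, -65) = -65
aa (MIN): min(-31, -18) = -31
ab (MIN): min(-57, 41) = -57
g (MAX): max(-65, -31, -57) = -31
ac (MIN): min(37, 52) = 37
ad (MIN): min(-82, 47) = -82
ae (MIN): min(88, 90) = 88
h (MAX): max(37, -82, 88) = 88
Mid (MIN): min(17, 3, -31, 88) = -31
start (MAX): max(-27, -31) = -27

-27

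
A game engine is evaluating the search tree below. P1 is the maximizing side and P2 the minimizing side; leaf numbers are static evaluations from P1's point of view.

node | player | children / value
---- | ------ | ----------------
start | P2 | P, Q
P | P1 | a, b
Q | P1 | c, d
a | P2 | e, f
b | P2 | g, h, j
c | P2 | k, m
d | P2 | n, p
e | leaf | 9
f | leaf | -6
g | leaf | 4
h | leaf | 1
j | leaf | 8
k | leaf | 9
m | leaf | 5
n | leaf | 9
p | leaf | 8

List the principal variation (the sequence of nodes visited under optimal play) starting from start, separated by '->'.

start -> P -> b -> h

a (P2): min(9, -6) = -6
b (P2): min(4, 1, 8) = 1
P (P1): max(-6, 1) = 1
c (P2): min(9, 5) = 5
d (P2): min(9, 8) = 8
Q (P1): max(5, 8) = 8
start (P2): min(1, 8) = 1
At start, P2 picks P (lowest: 1).
At P, P1 picks b (highest: 1).
At b, P2 picks h (lowest: 1).
Terminal value 1.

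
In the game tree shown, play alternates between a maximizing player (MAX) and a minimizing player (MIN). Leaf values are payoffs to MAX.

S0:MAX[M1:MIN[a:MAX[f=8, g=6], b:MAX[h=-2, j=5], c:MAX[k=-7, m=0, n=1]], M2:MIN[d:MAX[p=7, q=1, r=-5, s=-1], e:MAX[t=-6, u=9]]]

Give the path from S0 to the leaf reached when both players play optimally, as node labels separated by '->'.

S0 -> M2 -> d -> p

a (MAX): max(8, 6) = 8
b (MAX): max(-2, 5) = 5
c (MAX): max(-7, 0, 1) = 1
M1 (MIN): min(8, 5, 1) = 1
d (MAX): max(7, 1, -5, -1) = 7
e (MAX): max(-6, 9) = 9
M2 (MIN): min(7, 9) = 7
S0 (MAX): max(1, 7) = 7
At S0, MAX picks M2 (highest: 7).
At M2, MIN picks d (lowest: 7).
At d, MAX picks p (highest: 7).
Terminal value 7.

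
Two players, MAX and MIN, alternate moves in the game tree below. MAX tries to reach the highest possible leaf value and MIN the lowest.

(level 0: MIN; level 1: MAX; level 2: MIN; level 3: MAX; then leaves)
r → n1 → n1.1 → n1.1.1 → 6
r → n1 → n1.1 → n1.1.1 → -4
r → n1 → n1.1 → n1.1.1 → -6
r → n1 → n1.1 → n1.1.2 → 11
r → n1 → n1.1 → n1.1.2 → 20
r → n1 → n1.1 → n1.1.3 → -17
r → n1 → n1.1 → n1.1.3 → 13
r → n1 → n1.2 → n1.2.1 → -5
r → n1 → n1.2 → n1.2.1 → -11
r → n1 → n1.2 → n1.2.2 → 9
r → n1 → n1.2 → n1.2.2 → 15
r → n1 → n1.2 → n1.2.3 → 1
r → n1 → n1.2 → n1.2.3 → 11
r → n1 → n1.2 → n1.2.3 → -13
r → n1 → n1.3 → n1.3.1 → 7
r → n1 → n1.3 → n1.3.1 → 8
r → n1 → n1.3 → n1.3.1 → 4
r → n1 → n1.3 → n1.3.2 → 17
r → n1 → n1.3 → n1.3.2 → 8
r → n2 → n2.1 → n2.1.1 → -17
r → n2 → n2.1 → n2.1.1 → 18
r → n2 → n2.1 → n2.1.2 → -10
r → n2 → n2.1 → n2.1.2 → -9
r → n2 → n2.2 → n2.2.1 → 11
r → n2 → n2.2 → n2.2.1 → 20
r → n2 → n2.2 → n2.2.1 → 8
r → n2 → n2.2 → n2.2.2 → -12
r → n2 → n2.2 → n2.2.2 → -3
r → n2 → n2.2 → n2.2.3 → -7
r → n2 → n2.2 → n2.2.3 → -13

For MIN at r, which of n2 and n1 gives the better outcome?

n2

n2.1.1 (MAX): max(-17, 18) = 18
n2.1.2 (MAX): max(-10, -9) = -9
n2.1 (MIN): min(18, -9) = -9
n2.2.1 (MAX): max(11, 20, 8) = 20
n2.2.2 (MAX): max(-12, -3) = -3
n2.2.3 (MAX): max(-7, -13) = -7
n2.2 (MIN): min(20, -3, -7) = -7
n2 (MAX): max(-9, -7) = -7
n1.1.1 (MAX): max(6, -4, -6) = 6
n1.1.2 (MAX): max(11, 20) = 20
n1.1.3 (MAX): max(-17, 13) = 13
n1.1 (MIN): min(6, 20, 13) = 6
n1.2.1 (MAX): max(-5, -11) = -5
n1.2.2 (MAX): max(9, 15) = 15
n1.2.3 (MAX): max(1, 11, -13) = 11
n1.2 (MIN): min(-5, 15, 11) = -5
n1.3.1 (MAX): max(7, 8, 4) = 8
n1.3.2 (MAX): max(17, 8) = 17
n1.3 (MIN): min(8, 17) = 8
n1 (MAX): max(6, -5, 8) = 8
MIN prefers the lower value; n2=-7, n1=8. n2 is better since -7 < 8.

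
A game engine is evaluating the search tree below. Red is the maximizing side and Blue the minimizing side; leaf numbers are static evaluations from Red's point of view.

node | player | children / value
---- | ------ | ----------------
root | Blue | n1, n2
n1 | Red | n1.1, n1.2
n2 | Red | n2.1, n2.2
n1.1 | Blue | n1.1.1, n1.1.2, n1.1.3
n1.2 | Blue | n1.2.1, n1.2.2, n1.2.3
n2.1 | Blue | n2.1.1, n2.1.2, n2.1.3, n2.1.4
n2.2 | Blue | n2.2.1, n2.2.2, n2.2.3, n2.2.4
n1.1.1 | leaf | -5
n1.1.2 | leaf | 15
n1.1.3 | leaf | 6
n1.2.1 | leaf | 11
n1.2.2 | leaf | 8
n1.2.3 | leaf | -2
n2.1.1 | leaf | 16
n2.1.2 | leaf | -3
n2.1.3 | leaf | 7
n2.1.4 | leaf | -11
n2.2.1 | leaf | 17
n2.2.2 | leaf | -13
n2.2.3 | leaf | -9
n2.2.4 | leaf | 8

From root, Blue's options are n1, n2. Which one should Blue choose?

n2

n1.1 (Blue): min(-5, 15, 6) = -5
n1.2 (Blue): min(11, 8, -2) = -2
n1 (Red): max(-5, -2) = -2
n2.1 (Blue): min(16, -3, 7, -11) = -11
n2.2 (Blue): min(17, -13, -9, 8) = -13
n2 (Red): max(-11, -13) = -11
root (Blue): min(-2, -11) = -11
Blue at root wants the lowest of {n1=-2, n2=-11}, so chooses n2.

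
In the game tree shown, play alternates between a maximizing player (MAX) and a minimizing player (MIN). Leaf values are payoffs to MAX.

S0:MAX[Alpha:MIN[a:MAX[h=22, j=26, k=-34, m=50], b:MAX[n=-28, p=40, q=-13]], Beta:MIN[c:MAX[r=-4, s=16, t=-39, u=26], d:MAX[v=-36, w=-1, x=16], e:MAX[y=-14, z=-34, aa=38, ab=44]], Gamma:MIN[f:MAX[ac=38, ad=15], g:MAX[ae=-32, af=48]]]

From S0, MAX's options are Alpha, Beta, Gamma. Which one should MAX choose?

a (MAX): max(22, 26, -34, 50) = 50
b (MAX): max(-28, 40, -13) = 40
Alpha (MIN): min(50, 40) = 40
c (MAX): max(-4, 16, -39, 26) = 26
d (MAX): max(-36, -1, 16) = 16
e (MAX): max(-14, -34, 38, 44) = 44
Beta (MIN): min(26, 16, 44) = 16
f (MAX): max(38, 15) = 38
g (MAX): max(-32, 48) = 48
Gamma (MIN): min(38, 48) = 38
S0 (MAX): max(40, 16, 38) = 40
MAX at S0 wants the highest of {Alpha=40, Beta=16, Gamma=38}, so chooses Alpha.

Alpha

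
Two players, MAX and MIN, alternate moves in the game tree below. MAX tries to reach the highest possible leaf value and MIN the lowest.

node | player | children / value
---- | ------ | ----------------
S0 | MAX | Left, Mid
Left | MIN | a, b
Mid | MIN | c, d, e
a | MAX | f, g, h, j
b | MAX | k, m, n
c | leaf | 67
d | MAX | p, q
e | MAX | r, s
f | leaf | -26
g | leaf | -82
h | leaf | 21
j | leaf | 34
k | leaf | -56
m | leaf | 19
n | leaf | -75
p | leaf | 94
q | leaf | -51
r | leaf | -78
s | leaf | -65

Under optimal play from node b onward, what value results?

19

b (MAX): max(-56, 19, -75) = 19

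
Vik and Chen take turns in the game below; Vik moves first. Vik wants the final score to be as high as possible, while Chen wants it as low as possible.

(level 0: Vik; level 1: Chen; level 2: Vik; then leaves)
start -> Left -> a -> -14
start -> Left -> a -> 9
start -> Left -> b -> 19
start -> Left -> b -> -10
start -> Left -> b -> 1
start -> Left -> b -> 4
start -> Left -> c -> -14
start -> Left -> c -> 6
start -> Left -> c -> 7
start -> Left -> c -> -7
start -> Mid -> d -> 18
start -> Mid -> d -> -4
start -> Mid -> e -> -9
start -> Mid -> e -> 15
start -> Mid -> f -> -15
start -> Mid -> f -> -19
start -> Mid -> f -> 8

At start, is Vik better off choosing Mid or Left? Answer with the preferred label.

d (Vik): max(18, -4) = 18
e (Vik): max(-9, 15) = 15
f (Vik): max(-15, -19, 8) = 8
Mid (Chen): min(18, 15, 8) = 8
a (Vik): max(-14, 9) = 9
b (Vik): max(19, -10, 1, 4) = 19
c (Vik): max(-14, 6, 7, -7) = 7
Left (Chen): min(9, 19, 7) = 7
Vik prefers the higher value; Mid=8, Left=7. Mid is better since 8 > 7.

Mid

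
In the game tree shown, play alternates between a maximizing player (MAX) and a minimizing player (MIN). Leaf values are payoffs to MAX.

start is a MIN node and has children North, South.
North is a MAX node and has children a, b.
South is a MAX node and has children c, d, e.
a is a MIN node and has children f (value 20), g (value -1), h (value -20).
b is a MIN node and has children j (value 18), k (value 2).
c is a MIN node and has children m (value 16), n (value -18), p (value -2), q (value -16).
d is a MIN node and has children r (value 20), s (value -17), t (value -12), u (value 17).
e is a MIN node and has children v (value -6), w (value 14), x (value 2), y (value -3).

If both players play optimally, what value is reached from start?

a (MIN): min(20, -1, -20) = -20
b (MIN): min(18, 2) = 2
North (MAX): max(-20, 2) = 2
c (MIN): min(16, -18, -2, -16) = -18
d (MIN): min(20, -17, -12, 17) = -17
e (MIN): min(-6, 14, 2, -3) = -6
South (MAX): max(-18, -17, -6) = -6
start (MIN): min(2, -6) = -6

-6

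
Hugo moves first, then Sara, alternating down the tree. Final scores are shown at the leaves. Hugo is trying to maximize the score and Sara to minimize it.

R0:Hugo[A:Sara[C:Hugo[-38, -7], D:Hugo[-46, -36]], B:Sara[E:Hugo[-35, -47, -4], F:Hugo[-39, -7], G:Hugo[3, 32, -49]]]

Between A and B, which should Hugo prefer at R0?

C (Hugo): max(-38, -7) = -7
D (Hugo): max(-46, -36) = -36
A (Sara): min(-7, -36) = -36
E (Hugo): max(-35, -47, -4) = -4
F (Hugo): max(-39, -7) = -7
G (Hugo): max(3, 32, -49) = 32
B (Sara): min(-4, -7, 32) = -7
Hugo prefers the higher value; A=-36, B=-7. B is better since -7 > -36.

B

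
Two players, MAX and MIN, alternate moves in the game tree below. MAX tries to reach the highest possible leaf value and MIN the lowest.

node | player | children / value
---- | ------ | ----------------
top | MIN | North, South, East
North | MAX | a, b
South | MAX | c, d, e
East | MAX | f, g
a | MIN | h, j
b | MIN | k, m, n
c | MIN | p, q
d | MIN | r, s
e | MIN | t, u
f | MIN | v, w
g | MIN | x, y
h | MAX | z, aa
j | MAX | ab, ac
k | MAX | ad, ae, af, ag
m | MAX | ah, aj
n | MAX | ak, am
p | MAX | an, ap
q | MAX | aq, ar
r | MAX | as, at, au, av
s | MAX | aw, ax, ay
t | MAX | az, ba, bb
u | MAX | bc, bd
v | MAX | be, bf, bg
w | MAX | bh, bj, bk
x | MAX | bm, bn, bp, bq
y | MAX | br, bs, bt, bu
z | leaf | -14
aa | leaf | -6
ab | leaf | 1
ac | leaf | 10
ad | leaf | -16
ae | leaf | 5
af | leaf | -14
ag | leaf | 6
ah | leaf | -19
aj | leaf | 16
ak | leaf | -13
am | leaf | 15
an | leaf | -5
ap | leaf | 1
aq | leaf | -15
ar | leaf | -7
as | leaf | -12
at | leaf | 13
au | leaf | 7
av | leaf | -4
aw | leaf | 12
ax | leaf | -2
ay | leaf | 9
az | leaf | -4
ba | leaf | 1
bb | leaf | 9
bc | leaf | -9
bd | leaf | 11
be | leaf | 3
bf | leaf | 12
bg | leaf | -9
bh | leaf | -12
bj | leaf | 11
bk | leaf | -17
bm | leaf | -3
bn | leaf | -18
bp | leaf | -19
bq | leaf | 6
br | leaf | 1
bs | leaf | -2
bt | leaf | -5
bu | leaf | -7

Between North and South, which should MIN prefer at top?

North

h (MAX): max(-14, -6) = -6
j (MAX): max(1, 10) = 10
a (MIN): min(-6, 10) = -6
k (MAX): max(-16, 5, -14, 6) = 6
m (MAX): max(-19, 16) = 16
n (MAX): max(-13, 15) = 15
b (MIN): min(6, 16, 15) = 6
North (MAX): max(-6, 6) = 6
p (MAX): max(-5, 1) = 1
q (MAX): max(-15, -7) = -7
c (MIN): min(1, -7) = -7
r (MAX): max(-12, 13, 7, -4) = 13
s (MAX): max(12, -2, 9) = 12
d (MIN): min(13, 12) = 12
t (MAX): max(-4, 1, 9) = 9
u (MAX): max(-9, 11) = 11
e (MIN): min(9, 11) = 9
South (MAX): max(-7, 12, 9) = 12
MIN prefers the lower value; North=6, South=12. North is better since 6 < 12.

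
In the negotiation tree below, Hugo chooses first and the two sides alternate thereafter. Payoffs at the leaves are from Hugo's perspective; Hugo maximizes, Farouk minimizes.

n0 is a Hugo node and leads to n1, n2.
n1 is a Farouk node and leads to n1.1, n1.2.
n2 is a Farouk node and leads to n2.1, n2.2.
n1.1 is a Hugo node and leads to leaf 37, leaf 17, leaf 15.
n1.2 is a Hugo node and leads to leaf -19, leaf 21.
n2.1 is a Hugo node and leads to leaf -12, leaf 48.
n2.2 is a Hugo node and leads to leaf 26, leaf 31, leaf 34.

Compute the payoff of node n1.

21

n1.1 (Hugo): max(37, 17, 15) = 37
n1.2 (Hugo): max(-19, 21) = 21
n1 (Farouk): min(37, 21) = 21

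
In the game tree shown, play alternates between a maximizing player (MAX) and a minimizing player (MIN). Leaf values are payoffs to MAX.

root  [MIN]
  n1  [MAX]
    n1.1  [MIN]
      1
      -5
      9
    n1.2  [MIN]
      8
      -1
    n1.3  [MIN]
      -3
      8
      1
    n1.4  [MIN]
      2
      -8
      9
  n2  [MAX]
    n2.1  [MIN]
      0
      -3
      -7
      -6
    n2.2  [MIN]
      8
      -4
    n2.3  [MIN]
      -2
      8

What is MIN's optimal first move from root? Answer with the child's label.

n2

n1.1 (MIN): min(1, -5, 9) = -5
n1.2 (MIN): min(8, -1) = -1
n1.3 (MIN): min(-3, 8, 1) = -3
n1.4 (MIN): min(2, -8, 9) = -8
n1 (MAX): max(-5, -1, -3, -8) = -1
n2.1 (MIN): min(0, -3, -7, -6) = -7
n2.2 (MIN): min(8, -4) = -4
n2.3 (MIN): min(-2, 8) = -2
n2 (MAX): max(-7, -4, -2) = -2
root (MIN): min(-1, -2) = -2
MIN at root wants the lowest of {n1=-1, n2=-2}, so chooses n2.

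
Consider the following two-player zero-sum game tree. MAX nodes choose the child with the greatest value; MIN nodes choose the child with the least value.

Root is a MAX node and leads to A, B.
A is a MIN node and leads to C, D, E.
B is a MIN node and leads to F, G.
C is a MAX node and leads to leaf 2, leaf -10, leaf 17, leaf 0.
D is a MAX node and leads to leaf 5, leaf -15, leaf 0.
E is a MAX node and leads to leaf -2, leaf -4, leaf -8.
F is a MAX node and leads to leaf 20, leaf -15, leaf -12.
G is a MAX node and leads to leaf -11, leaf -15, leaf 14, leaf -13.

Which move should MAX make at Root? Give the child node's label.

C (MAX): max(2, -10, 17, 0) = 17
D (MAX): max(5, -15, 0) = 5
E (MAX): max(-2, -4, -8) = -2
A (MIN): min(17, 5, -2) = -2
F (MAX): max(20, -15, -12) = 20
G (MAX): max(-11, -15, 14, -13) = 14
B (MIN): min(20, 14) = 14
Root (MAX): max(-2, 14) = 14
MAX at Root wants the highest of {A=-2, B=14}, so chooses B.

B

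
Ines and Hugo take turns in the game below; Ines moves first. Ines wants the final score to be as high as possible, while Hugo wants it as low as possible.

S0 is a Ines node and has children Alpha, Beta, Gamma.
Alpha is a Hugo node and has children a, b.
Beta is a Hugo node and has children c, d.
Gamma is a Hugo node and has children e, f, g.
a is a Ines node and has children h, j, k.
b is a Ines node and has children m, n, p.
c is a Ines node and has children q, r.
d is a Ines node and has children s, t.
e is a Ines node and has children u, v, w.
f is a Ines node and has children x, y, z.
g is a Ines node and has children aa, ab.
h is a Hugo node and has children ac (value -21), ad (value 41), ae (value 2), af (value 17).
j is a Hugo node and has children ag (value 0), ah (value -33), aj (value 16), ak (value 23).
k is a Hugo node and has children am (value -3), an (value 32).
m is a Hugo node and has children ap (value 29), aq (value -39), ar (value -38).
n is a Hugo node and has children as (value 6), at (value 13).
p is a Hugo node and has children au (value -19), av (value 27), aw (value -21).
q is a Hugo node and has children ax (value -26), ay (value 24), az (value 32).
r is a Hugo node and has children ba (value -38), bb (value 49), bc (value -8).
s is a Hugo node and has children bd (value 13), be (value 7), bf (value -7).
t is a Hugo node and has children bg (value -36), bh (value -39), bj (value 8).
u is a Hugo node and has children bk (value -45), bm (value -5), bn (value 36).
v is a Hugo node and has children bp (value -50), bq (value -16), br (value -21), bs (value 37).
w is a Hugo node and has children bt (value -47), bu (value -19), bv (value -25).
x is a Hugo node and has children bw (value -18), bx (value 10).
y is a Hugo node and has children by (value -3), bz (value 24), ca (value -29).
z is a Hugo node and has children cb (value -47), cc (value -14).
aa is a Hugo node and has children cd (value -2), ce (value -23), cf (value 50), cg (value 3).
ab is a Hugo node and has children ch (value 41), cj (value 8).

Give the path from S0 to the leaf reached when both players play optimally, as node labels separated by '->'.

h (Hugo): min(-21, 41, 2, 17) = -21
j (Hugo): min(0, -33, 16, 23) = -33
k (Hugo): min(-3, 32) = -3
a (Ines): max(-21, -33, -3) = -3
m (Hugo): min(29, -39, -38) = -39
n (Hugo): min(6, 13) = 6
p (Hugo): min(-19, 27, -21) = -21
b (Ines): max(-39, 6, -21) = 6
Alpha (Hugo): min(-3, 6) = -3
q (Hugo): min(-26, 24, 32) = -26
r (Hugo): min(-38, 49, -8) = -38
c (Ines): max(-26, -38) = -26
s (Hugo): min(13, 7, -7) = -7
t (Hugo): min(-36, -39, 8) = -39
d (Ines): max(-7, -39) = -7
Beta (Hugo): min(-26, -7) = -26
u (Hugo): min(-45, -5, 36) = -45
v (Hugo): min(-50, -16, -21, 37) = -50
w (Hugo): min(-47, -19, -25) = -47
e (Ines): max(-45, -50, -47) = -45
x (Hugo): min(-18, 10) = -18
y (Hugo): min(-3, 24, -29) = -29
z (Hugo): min(-47, -14) = -47
f (Ines): max(-18, -29, -47) = -18
aa (Hugo): min(-2, -23, 50, 3) = -23
ab (Hugo): min(41, 8) = 8
g (Ines): max(-23, 8) = 8
Gamma (Hugo): min(-45, -18, 8) = -45
S0 (Ines): max(-3, -26, -45) = -3
At S0, Ines picks Alpha (highest: -3).
At Alpha, Hugo picks a (lowest: -3).
At a, Ines picks k (highest: -3).
At k, Hugo picks am (lowest: -3).
Terminal value -3.

S0 -> Alpha -> a -> k -> am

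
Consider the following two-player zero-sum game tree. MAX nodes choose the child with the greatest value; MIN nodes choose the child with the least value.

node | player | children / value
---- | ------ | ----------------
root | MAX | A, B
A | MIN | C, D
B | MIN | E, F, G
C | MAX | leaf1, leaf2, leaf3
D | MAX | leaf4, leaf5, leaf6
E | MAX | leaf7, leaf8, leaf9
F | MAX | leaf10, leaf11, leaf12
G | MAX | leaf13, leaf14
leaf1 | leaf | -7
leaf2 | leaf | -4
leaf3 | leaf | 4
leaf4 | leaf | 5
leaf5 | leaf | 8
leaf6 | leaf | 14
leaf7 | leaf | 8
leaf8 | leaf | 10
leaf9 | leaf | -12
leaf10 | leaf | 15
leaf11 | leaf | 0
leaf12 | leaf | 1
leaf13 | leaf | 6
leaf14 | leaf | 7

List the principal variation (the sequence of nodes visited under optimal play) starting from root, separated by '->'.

C (MAX): max(-7, -4, 4) = 4
D (MAX): max(5, 8, 14) = 14
A (MIN): min(4, 14) = 4
E (MAX): max(8, 10, -12) = 10
F (MAX): max(15, 0, 1) = 15
G (MAX): max(6, 7) = 7
B (MIN): min(10, 15, 7) = 7
root (MAX): max(4, 7) = 7
At root, MAX picks B (highest: 7).
At B, MIN picks G (lowest: 7).
At G, MAX picks leaf14 (highest: 7).
Terminal value 7.

root -> B -> G -> leaf14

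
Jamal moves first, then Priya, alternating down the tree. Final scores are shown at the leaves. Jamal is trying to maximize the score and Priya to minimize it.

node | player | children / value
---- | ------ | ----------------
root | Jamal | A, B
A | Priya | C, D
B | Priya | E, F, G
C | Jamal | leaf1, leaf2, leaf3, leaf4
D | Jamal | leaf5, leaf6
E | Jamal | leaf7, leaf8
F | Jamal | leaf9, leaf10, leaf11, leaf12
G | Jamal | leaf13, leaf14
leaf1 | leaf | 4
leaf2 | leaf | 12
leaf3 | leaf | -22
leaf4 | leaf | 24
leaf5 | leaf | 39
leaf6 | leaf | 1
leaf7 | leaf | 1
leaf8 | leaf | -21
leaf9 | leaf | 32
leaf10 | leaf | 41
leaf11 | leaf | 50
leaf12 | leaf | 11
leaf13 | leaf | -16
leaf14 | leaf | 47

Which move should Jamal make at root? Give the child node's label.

C (Jamal): max(4, 12, -22, 24) = 24
D (Jamal): max(39, 1) = 39
A (Priya): min(24, 39) = 24
E (Jamal): max(1, -21) = 1
F (Jamal): max(32, 41, 50, 11) = 50
G (Jamal): max(-16, 47) = 47
B (Priya): min(1, 50, 47) = 1
root (Jamal): max(24, 1) = 24
Jamal at root wants the highest of {A=24, B=1}, so chooses A.

A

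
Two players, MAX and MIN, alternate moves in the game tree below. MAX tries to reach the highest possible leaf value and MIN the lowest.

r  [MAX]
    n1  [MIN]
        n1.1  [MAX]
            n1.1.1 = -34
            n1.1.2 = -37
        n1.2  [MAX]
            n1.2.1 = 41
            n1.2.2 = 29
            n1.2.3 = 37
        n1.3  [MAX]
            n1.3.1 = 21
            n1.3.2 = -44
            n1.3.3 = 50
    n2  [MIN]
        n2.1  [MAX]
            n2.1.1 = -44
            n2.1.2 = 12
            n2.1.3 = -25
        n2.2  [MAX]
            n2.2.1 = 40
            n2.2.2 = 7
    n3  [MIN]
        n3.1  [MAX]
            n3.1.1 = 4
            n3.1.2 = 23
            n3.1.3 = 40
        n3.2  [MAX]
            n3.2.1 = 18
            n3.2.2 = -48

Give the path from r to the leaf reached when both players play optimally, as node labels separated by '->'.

r -> n3 -> n3.2 -> n3.2.1

n1.1 (MAX): max(-34, -37) = -34
n1.2 (MAX): max(41, 29, 37) = 41
n1.3 (MAX): max(21, -44, 50) = 50
n1 (MIN): min(-34, 41, 50) = -34
n2.1 (MAX): max(-44, 12, -25) = 12
n2.2 (MAX): max(40, 7) = 40
n2 (MIN): min(12, 40) = 12
n3.1 (MAX): max(4, 23, 40) = 40
n3.2 (MAX): max(18, -48) = 18
n3 (MIN): min(40, 18) = 18
r (MAX): max(-34, 12, 18) = 18
At r, MAX picks n3 (highest: 18).
At n3, MIN picks n3.2 (lowest: 18).
At n3.2, MAX picks n3.2.1 (highest: 18).
Terminal value 18.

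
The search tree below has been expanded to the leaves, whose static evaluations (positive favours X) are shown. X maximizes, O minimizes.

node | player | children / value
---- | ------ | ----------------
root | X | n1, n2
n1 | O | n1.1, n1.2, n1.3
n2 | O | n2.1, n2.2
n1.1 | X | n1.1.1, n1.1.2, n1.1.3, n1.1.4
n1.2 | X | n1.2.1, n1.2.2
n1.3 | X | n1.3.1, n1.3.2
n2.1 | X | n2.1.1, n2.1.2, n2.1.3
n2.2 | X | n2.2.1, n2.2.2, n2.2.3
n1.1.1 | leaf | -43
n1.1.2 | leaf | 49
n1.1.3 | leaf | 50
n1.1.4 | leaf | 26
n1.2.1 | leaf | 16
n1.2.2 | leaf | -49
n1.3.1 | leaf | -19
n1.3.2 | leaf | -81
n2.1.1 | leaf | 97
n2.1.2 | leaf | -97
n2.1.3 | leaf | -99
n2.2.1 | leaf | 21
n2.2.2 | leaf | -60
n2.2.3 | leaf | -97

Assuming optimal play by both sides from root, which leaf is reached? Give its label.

n2.2.1

n1.1 (X): max(-43, 49, 50, 26) = 50
n1.2 (X): max(16, -49) = 16
n1.3 (X): max(-19, -81) = -19
n1 (O): min(50, 16, -19) = -19
n2.1 (X): max(97, -97, -99) = 97
n2.2 (X): max(21, -60, -97) = 21
n2 (O): min(97, 21) = 21
root (X): max(-19, 21) = 21
At root, X picks n2 (highest: 21).
At n2, O picks n2.2 (lowest: 21).
At n2.2, X picks n2.2.1 (highest: 21).
Terminal value 21.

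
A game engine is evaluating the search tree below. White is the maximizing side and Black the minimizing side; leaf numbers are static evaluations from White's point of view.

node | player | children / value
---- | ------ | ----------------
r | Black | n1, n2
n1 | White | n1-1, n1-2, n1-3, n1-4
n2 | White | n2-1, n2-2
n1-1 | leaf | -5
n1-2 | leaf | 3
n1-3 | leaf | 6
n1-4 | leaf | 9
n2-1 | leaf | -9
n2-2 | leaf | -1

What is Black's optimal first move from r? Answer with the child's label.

n2

n1 (White): max(-5, 3, 6, 9) = 9
n2 (White): max(-9, -1) = -1
r (Black): min(9, -1) = -1
Black at r wants the lowest of {n1=9, n2=-1}, so chooses n2.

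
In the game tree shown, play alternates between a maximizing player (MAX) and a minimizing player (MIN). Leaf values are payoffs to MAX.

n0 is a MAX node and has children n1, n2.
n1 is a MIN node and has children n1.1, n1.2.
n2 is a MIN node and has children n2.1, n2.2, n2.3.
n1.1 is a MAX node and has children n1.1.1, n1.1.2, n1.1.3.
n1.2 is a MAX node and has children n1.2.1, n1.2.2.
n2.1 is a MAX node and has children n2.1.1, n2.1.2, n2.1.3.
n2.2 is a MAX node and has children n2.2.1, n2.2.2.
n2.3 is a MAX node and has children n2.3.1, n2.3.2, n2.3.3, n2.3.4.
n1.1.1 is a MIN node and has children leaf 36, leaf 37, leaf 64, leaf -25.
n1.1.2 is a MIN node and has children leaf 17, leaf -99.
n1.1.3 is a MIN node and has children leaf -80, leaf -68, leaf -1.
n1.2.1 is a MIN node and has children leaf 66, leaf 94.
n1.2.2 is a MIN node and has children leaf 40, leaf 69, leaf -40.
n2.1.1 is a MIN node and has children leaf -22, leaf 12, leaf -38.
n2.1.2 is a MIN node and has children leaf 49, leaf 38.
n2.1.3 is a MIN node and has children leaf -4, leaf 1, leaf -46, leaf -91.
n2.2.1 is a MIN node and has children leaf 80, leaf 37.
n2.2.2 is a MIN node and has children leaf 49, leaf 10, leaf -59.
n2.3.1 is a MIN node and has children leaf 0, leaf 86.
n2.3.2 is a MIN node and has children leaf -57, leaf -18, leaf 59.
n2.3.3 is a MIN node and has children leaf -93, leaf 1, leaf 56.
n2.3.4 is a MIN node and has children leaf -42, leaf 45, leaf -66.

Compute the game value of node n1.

n1.1.1 (MIN): min(36, 37, 64, -25) = -25
n1.1.2 (MIN): min(17, -99) = -99
n1.1.3 (MIN): min(-80, -68, -1) = -80
n1.1 (MAX): max(-25, -99, -80) = -25
n1.2.1 (MIN): min(66, 94) = 66
n1.2.2 (MIN): min(40, 69, -40) = -40
n1.2 (MAX): max(66, -40) = 66
n1 (MIN): min(-25, 66) = -25

-25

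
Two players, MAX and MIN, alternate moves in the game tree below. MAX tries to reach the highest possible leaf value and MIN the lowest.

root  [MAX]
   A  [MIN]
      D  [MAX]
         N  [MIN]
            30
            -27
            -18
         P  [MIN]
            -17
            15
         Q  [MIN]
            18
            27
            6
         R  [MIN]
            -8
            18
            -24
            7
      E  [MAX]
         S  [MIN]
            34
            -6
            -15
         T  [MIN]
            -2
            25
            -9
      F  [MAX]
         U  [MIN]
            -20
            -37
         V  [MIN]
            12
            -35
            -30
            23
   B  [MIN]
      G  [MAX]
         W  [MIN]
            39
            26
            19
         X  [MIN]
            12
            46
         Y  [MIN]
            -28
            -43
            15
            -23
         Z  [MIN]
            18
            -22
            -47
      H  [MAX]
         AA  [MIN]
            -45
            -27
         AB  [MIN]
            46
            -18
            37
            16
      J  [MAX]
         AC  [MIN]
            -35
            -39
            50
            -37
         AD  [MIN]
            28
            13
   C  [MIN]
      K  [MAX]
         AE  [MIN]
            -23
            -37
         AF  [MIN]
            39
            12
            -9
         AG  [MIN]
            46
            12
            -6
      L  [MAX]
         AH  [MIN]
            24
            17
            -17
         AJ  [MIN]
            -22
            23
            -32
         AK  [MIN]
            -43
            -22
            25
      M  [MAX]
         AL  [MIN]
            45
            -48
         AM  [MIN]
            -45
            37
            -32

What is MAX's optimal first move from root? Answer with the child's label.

B

N (MIN): min(30, -27, -18) = -27
P (MIN): min(-17, 15) = -17
Q (MIN): min(18, 27, 6) = 6
R (MIN): min(-8, 18, -24, 7) = -24
D (MAX): max(-27, -17, 6, -24) = 6
S (MIN): min(34, -6, -15) = -15
T (MIN): min(-2, 25, -9) = -9
E (MAX): max(-15, -9) = -9
U (MIN): min(-20, -37) = -37
V (MIN): min(12, -35, -30, 23) = -35
F (MAX): max(-37, -35) = -35
A (MIN): min(6, -9, -35) = -35
W (MIN): min(39, 26, 19) = 19
X (MIN): min(12, 46) = 12
Y (MIN): min(-28, -43, 15, -23) = -43
Z (MIN): min(18, -22, -47) = -47
G (MAX): max(19, 12, -43, -47) = 19
AA (MIN): min(-45, -27) = -45
AB (MIN): min(46, -18, 37, 16) = -18
H (MAX): max(-45, -18) = -18
AC (MIN): min(-35, -39, 50, -37) = -39
AD (MIN): min(28, 13) = 13
J (MAX): max(-39, 13) = 13
B (MIN): min(19, -18, 13) = -18
AE (MIN): min(-23, -37) = -37
AF (MIN): min(39, 12, -9) = -9
AG (MIN): min(46, 12, -6) = -6
K (MAX): max(-37, -9, -6) = -6
AH (MIN): min(24, 17, -17) = -17
AJ (MIN): min(-22, 23, -32) = -32
AK (MIN): min(-43, -22, 25) = -43
L (MAX): max(-17, -32, -43) = -17
AL (MIN): min(45, -48) = -48
AM (MIN): min(-45, 37, -32) = -45
M (MAX): max(-48, -45) = -45
C (MIN): min(-6, -17, -45) = -45
root (MAX): max(-35, -18, -45) = -18
MAX at root wants the highest of {A=-35, B=-18, C=-45}, so chooses B.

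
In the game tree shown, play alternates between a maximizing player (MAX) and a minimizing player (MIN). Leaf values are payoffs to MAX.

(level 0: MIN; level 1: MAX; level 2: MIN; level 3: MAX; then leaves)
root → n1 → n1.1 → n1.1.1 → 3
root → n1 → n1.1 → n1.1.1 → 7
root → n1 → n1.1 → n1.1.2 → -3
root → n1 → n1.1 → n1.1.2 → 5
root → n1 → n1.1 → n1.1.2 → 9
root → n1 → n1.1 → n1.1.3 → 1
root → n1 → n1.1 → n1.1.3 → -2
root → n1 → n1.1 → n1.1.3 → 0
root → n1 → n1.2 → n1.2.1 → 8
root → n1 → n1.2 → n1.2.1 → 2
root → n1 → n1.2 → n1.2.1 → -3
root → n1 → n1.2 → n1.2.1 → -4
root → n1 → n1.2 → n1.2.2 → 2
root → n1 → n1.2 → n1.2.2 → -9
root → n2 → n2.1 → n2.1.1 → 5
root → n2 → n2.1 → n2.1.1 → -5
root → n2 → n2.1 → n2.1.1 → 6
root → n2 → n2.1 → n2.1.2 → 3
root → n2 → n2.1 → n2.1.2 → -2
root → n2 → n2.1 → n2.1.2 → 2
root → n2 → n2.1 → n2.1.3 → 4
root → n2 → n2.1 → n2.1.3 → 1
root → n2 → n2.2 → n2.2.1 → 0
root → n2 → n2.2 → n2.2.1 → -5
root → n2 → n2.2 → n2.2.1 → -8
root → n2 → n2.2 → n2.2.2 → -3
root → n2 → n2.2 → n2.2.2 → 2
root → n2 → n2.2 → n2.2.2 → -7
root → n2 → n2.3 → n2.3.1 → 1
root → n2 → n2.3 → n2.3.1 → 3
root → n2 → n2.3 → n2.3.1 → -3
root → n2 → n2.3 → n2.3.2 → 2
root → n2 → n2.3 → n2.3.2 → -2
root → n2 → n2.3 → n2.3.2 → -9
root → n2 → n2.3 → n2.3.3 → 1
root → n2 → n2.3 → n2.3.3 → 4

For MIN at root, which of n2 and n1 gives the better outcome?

n2.1.1 (MAX): max(5, -5, 6) = 6
n2.1.2 (MAX): max(3, -2, 2) = 3
n2.1.3 (MAX): max(4, 1) = 4
n2.1 (MIN): min(6, 3, 4) = 3
n2.2.1 (MAX): max(0, -5, -8) = 0
n2.2.2 (MAX): max(-3, 2, -7) = 2
n2.2 (MIN): min(0, 2) = 0
n2.3.1 (MAX): max(1, 3, -3) = 3
n2.3.2 (MAX): max(2, -2, -9) = 2
n2.3.3 (MAX): max(1, 4) = 4
n2.3 (MIN): min(3, 2, 4) = 2
n2 (MAX): max(3, 0, 2) = 3
n1.1.1 (MAX): max(3, 7) = 7
n1.1.2 (MAX): max(-3, 5, 9) = 9
n1.1.3 (MAX): max(1, -2, 0) = 1
n1.1 (MIN): min(7, 9, 1) = 1
n1.2.1 (MAX): max(8, 2, -3, -4) = 8
n1.2.2 (MAX): max(2, -9) = 2
n1.2 (MIN): min(8, 2) = 2
n1 (MAX): max(1, 2) = 2
MIN prefers the lower value; n2=3, n1=2. n1 is better since 2 < 3.

n1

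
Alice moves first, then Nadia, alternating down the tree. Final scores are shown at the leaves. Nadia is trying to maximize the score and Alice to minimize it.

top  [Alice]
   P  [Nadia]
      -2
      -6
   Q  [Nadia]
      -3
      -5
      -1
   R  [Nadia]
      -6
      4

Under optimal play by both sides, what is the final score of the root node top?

-2

P (Nadia): max(-2, -6) = -2
Q (Nadia): max(-3, -5, -1) = -1
R (Nadia): max(-6, 4) = 4
top (Alice): min(-2, -1, 4) = -2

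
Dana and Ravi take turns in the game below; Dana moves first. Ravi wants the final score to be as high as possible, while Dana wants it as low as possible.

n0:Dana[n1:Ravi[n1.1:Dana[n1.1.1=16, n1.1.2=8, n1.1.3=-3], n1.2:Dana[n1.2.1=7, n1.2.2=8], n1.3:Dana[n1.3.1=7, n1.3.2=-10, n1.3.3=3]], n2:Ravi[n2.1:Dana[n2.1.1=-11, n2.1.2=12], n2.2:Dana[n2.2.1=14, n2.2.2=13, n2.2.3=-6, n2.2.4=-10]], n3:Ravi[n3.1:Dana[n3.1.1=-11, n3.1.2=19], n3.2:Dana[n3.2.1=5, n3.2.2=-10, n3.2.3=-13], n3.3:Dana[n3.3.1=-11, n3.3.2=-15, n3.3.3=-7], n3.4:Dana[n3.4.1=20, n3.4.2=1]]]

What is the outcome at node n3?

1

n3.1 (Dana): min(-11, 19) = -11
n3.2 (Dana): min(5, -10, -13) = -13
n3.3 (Dana): min(-11, -15, -7) = -15
n3.4 (Dana): min(20, 1) = 1
n3 (Ravi): max(-11, -13, -15, 1) = 1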